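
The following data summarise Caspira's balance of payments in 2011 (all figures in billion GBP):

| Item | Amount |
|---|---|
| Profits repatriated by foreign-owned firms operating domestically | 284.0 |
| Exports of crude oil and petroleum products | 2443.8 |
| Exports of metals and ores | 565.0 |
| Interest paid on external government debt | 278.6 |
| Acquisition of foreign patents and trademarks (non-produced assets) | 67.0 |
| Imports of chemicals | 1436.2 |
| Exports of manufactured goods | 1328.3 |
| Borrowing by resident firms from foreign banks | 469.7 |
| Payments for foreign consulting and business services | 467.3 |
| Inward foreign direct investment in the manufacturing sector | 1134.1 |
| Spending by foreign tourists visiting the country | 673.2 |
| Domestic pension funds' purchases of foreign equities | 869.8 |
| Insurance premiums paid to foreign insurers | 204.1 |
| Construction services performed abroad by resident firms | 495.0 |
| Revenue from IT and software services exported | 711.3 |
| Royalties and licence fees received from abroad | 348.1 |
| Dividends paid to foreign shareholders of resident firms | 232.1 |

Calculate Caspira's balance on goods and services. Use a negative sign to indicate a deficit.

4457.1

Goods: 2443.8 + 1328.3 - 1436.2 + 565.0 = 2900.9
Services: 348.1 + 495.0 - 467.3 + 673.2 - 204.1 + 711.3 = 1556.2
Trade balance = 2900.9 + 1556.2 = 4457.1
(Excluded from the trade balance — primary income: profits repatriated by foreign-owned firms operating domestically 284.0, interest paid on external government debt 278.6, dividends paid to foreign shareholders of resident firms 232.1; capital account: acquisition of foreign patents and trademarks (non-produced assets) 67.0; financial account: borrowing by resident firms from foreign banks 469.7, inward foreign direct investment in the manufacturing sector 1134.1, domestic pension funds' purchases of foreign equities 869.8.)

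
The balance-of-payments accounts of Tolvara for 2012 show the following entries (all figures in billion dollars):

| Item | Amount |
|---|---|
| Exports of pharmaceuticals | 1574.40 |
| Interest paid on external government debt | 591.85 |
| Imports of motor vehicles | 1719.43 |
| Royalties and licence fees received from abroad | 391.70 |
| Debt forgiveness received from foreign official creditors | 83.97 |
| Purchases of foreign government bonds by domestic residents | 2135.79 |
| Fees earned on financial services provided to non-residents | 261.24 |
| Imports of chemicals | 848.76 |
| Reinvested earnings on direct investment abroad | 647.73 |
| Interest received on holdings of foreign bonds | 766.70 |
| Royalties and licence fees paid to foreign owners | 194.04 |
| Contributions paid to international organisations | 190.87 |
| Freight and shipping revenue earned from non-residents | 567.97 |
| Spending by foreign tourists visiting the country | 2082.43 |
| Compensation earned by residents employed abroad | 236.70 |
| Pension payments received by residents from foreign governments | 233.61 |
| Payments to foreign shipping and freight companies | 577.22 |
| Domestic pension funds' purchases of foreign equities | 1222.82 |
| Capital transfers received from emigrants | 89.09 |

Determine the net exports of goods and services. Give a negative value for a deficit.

Goods: -1719.43 + 1574.40 - 848.76 = -993.79
Services: -194.04 + 261.24 + 2082.43 - 577.22 + 567.97 + 391.70 = 2532.08
Trade balance = -993.79 + 2532.08 = 1538.29
(Excluded from the trade balance — primary income: interest paid on external government debt 591.85, reinvested earnings on direct investment abroad 647.73, interest received on holdings of foreign bonds 766.70, compensation earned by residents employed abroad 236.70; capital account: debt forgiveness received from foreign official creditors 83.97, capital transfers received from emigrants 89.09; financial account: purchases of foreign government bonds by domestic residents 2135.79, domestic pension funds' purchases of foreign equities 1222.82; secondary income: contributions paid to international organisations 190.87, pension payments received by residents from foreign governments 233.61.)

1538.29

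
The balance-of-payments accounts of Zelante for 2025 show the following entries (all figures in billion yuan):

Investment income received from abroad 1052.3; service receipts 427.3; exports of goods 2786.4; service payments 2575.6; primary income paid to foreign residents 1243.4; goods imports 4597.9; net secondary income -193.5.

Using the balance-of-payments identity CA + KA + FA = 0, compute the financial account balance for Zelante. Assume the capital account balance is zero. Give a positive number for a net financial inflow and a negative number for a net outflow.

4344.4

Goods balance = 2786.4 - 4597.9 = -1811.5
Services balance = 427.3 - 2575.6 = -2148.3
Trade balance (goods + services) = -1811.5 + (-2148.3) = -3959.8
Net primary income = 1052.3 - 1243.4 = -191.1
Net secondary income = -193.5
Current account = -3959.8 + (-191.1) + (-193.5) = -4344.4
Financial account = -(-4344.4) = 4344.4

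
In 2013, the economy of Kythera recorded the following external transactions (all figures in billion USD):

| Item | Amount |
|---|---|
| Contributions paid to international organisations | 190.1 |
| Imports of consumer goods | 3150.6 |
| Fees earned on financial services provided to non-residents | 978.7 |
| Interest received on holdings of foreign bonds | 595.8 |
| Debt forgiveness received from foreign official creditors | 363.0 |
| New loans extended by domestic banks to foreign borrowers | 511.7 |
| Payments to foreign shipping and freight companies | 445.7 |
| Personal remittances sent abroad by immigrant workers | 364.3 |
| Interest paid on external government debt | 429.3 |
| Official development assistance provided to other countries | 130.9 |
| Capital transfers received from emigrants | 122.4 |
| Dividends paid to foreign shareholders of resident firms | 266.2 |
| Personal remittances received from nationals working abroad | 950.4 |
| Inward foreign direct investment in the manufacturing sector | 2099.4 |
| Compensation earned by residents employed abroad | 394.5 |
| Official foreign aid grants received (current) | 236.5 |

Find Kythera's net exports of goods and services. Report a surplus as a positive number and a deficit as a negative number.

-2617.6

Goods: -3150.6
Services: 978.7 - 445.7 = 533.0
Trade balance = -3150.6 + 533.0 = -2617.6
(Excluded from the trade balance — secondary income: contributions paid to international organisations 190.1, personal remittances sent abroad by immigrant workers 364.3, official development assistance provided to other countries 130.9, personal remittances received from nationals working abroad 950.4, official foreign aid grants received (current) 236.5; primary income: interest received on holdings of foreign bonds 595.8, interest paid on external government debt 429.3, dividends paid to foreign shareholders of resident firms 266.2, compensation earned by residents employed abroad 394.5; capital account: debt forgiveness received from foreign official creditors 363.0, capital transfers received from emigrants 122.4; financial account: new loans extended by domestic banks to foreign borrowers 511.7, inward foreign direct investment in the manufacturing sector 2099.4.)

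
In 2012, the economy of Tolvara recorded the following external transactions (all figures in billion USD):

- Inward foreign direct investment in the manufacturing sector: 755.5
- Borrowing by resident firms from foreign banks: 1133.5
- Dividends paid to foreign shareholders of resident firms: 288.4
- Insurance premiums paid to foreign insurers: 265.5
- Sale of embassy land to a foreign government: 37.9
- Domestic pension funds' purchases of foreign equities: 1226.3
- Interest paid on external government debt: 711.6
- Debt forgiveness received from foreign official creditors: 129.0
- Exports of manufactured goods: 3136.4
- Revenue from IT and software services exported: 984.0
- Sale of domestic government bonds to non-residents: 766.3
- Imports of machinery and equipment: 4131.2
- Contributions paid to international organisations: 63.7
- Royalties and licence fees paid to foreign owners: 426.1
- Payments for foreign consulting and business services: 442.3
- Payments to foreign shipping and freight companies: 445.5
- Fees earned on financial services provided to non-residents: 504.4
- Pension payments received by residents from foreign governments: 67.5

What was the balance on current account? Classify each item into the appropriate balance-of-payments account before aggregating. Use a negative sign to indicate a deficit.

Goods: -4131.2 + 3136.4 = -994.8
Services: 984.0 + 504.4 - 445.5 - 442.3 - 265.5 - 426.1 = -91.0
Primary income: -711.6 - 288.4 = -1000.0
Secondary income: 67.5 - 63.7 = 3.8
Current account = (-994.8) + (-91.0) + (-1000.0) + 3.8 = -2082.0
(Excluded from the current account — financial account: inward foreign direct investment in the manufacturing sector 755.5, borrowing by resident firms from foreign banks 1133.5, domestic pension funds' purchases of foreign equities 1226.3, sale of domestic government bonds to non-residents 766.3; capital account: sale of embassy land to a foreign government 37.9, debt forgiveness received from foreign official creditors 129.0.)

-2082.0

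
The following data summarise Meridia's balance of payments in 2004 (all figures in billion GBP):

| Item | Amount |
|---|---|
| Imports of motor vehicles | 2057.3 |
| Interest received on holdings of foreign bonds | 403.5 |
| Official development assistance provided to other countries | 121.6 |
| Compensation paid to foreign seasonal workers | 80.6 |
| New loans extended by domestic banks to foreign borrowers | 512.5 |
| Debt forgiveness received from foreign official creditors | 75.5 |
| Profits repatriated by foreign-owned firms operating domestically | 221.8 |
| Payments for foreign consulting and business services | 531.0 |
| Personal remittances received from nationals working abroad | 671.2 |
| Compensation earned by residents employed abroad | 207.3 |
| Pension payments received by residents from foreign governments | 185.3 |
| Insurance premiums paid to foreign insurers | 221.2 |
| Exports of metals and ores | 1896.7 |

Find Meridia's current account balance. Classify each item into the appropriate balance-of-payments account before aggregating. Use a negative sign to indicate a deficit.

130.5

Goods: 1896.7 - 2057.3 = -160.6
Services: -221.2 - 531.0 = -752.2
Primary income: -221.8 - 80.6 + 207.3 + 403.5 = 308.4
Secondary income: -121.6 + 185.3 + 671.2 = 734.9
Current account = (-160.6) + (-752.2) + 308.4 + 734.9 = 130.5
(Excluded from the current account — financial account: new loans extended by domestic banks to foreign borrowers 512.5; capital account: debt forgiveness received from foreign official creditors 75.5.)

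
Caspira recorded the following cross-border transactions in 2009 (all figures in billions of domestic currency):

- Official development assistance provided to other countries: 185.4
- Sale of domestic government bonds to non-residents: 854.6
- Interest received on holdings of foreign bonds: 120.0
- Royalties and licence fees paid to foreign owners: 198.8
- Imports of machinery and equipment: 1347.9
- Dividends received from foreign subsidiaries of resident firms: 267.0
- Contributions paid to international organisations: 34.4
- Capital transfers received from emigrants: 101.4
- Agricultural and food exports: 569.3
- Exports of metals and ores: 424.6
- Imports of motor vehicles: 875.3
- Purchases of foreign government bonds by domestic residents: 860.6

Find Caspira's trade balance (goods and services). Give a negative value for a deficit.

Goods: 569.3 - 875.3 - 1347.9 + 424.6 = -1229.3
Services: -198.8
Trade balance = -1229.3 + (-198.8) = -1428.1
(Excluded from the trade balance — secondary income: official development assistance provided to other countries 185.4, contributions paid to international organisations 34.4; financial account: sale of domestic government bonds to non-residents 854.6, purchases of foreign government bonds by domestic residents 860.6; primary income: interest received on holdings of foreign bonds 120.0, dividends received from foreign subsidiaries of resident firms 267.0; capital account: capital transfers received from emigrants 101.4.)

-1428.1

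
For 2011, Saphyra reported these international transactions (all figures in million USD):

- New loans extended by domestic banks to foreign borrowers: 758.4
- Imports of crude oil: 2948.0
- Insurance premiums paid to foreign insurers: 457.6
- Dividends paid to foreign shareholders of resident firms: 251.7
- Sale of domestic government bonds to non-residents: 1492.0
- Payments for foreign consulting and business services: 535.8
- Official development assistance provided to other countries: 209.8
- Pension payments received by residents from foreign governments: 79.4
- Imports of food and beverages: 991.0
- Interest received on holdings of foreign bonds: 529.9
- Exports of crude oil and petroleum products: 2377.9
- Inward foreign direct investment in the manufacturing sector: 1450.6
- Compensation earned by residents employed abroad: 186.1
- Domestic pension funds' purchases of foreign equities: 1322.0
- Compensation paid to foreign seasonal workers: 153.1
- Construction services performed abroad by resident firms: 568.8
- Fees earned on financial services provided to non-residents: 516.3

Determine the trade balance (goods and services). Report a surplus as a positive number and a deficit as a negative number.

-1469.4

Goods: 2377.9 - 2948.0 - 991.0 = -1561.1
Services: 516.3 - 535.8 + 568.8 - 457.6 = 91.7
Trade balance = -1561.1 + 91.7 = -1469.4
(Excluded from the trade balance — financial account: new loans extended by domestic banks to foreign borrowers 758.4, sale of domestic government bonds to non-residents 1492.0, inward foreign direct investment in the manufacturing sector 1450.6, domestic pension funds' purchases of foreign equities 1322.0; primary income: dividends paid to foreign shareholders of resident firms 251.7, interest received on holdings of foreign bonds 529.9, compensation earned by residents employed abroad 186.1, compensation paid to foreign seasonal workers 153.1; secondary income: official development assistance provided to other countries 209.8, pension payments received by residents from foreign governments 79.4.)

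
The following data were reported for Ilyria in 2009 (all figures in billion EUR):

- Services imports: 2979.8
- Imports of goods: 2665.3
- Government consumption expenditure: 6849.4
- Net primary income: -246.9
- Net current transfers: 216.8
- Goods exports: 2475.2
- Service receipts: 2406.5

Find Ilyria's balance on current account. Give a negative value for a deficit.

Goods balance = 2475.2 - 2665.3 = -190.1
Services balance = 2406.5 - 2979.8 = -573.3
Trade balance (goods + services) = -190.1 + (-573.3) = -763.4
Net primary income = -246.9
Net secondary income = 216.8
Current account = -763.4 + (-246.9) + 216.8 = -793.5

-793.5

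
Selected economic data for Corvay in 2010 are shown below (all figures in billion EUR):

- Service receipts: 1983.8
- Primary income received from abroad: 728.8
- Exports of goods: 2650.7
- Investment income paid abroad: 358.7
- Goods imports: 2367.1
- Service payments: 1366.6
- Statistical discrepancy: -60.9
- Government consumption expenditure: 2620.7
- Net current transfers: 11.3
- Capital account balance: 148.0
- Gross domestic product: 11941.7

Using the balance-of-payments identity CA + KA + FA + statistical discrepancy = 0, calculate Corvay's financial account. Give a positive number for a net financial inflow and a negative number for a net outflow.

-1369.3

Goods balance = 2650.7 - 2367.1 = 283.6
Services balance = 1983.8 - 1366.6 = 617.2
Trade balance (goods + services) = 283.6 + 617.2 = 900.8
Net primary income = 728.8 - 358.7 = 370.1
Net secondary income = 11.3
Current account = 900.8 + 370.1 + 11.3 = 1282.2
Financial account = -(1282.2 + 148.0 + (-60.9)) = -1369.3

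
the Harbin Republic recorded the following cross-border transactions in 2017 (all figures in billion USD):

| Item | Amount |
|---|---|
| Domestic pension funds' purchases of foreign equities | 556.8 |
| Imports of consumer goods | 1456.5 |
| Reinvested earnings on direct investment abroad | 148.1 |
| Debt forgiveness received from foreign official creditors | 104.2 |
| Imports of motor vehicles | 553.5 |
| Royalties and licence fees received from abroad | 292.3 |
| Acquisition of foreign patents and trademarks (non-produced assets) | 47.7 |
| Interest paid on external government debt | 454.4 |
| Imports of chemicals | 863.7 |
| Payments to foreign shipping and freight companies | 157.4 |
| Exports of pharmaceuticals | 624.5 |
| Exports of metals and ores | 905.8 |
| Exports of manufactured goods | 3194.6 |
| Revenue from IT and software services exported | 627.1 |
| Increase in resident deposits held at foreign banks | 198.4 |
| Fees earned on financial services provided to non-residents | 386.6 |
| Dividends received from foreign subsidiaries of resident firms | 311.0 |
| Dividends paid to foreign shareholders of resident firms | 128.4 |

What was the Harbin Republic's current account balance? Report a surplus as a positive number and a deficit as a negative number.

Goods: 3194.6 + 624.5 - 863.7 + 905.8 - 1456.5 - 553.5 = 1851.2
Services: -157.4 + 292.3 + 627.1 + 386.6 = 1148.6
Primary income: -128.4 + 311.0 + 148.1 - 454.4 = -123.7
Current account = 1851.2 + 1148.6 + (-123.7) = 2876.1
(Excluded from the current account — financial account: domestic pension funds' purchases of foreign equities 556.8, increase in resident deposits held at foreign banks 198.4; capital account: debt forgiveness received from foreign official creditors 104.2, acquisition of foreign patents and trademarks (non-produced assets) 47.7.)

2876.1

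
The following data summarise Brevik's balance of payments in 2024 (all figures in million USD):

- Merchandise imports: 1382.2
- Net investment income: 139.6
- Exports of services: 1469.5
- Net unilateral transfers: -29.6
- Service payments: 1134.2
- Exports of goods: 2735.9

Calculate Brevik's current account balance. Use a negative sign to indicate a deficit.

1799.0

Goods balance = 2735.9 - 1382.2 = 1353.7
Services balance = 1469.5 - 1134.2 = 335.3
Trade balance (goods + services) = 1353.7 + 335.3 = 1689.0
Net primary income = 139.6
Net secondary income = -29.6
Current account = 1689.0 + 139.6 + (-29.6) = 1799.0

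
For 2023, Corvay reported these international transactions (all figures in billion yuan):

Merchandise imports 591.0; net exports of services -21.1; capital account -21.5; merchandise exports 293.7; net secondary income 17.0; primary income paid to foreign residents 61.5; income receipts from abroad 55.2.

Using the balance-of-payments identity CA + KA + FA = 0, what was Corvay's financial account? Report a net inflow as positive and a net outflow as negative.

Goods balance = 293.7 - 591.0 = -297.3
Services balance = -21.1
Trade balance (goods + services) = -297.3 + (-21.1) = -318.4
Net primary income = 55.2 - 61.5 = -6.3
Net secondary income = 17.0
Current account = -318.4 + (-6.3) + 17.0 = -307.7
Financial account = -(-307.7 + (-21.5)) = 329.2

329.2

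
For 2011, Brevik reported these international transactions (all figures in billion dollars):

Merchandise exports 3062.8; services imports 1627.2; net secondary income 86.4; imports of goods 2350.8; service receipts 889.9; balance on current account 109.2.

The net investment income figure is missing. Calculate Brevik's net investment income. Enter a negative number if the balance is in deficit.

Current account = goods balance + services balance + net primary income + net secondary income
Sum of the known components = 61.1
Net investment income = CA - (known components) = 109.2 - 61.1 = 48.1

48.1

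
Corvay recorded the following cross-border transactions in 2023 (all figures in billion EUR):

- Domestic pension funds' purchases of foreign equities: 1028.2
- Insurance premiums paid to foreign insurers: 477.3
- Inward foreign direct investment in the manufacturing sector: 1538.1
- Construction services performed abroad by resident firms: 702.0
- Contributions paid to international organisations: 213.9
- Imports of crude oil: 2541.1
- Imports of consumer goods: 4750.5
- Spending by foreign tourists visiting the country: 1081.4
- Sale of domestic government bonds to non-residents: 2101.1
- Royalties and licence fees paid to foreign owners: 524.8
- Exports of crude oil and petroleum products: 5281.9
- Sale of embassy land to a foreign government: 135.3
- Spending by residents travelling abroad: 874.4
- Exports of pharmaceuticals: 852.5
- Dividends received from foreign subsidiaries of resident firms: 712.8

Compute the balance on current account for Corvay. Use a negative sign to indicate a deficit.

-751.4

Goods: 5281.9 - 2541.1 + 852.5 - 4750.5 = -1157.2
Services: -524.8 + 702.0 + 1081.4 - 874.4 - 477.3 = -93.1
Primary income: 712.8
Secondary income: -213.9
Current account = (-1157.2) + (-93.1) + 712.8 + (-213.9) = -751.4
(Excluded from the current account — financial account: domestic pension funds' purchases of foreign equities 1028.2, inward foreign direct investment in the manufacturing sector 1538.1, sale of domestic government bonds to non-residents 2101.1; capital account: sale of embassy land to a foreign government 135.3.)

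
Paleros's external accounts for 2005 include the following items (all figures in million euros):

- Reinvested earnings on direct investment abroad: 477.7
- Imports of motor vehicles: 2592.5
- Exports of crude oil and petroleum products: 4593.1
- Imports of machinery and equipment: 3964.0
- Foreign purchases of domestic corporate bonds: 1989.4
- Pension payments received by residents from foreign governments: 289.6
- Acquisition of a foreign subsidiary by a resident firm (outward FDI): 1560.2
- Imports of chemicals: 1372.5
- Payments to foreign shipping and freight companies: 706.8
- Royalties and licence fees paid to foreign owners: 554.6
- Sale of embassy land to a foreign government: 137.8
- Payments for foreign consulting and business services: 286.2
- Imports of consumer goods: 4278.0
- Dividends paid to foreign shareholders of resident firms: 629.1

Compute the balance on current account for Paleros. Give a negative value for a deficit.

Goods: -3964.0 - 4278.0 + 4593.1 - 2592.5 - 1372.5 = -7613.9
Services: -706.8 - 554.6 - 286.2 = -1547.6
Primary income: 477.7 - 629.1 = -151.4
Secondary income: 289.6
Current account = (-7613.9) + (-1547.6) + (-151.4) + 289.6 = -9023.3
(Excluded from the current account — financial account: foreign purchases of domestic corporate bonds 1989.4, acquisition of a foreign subsidiary by a resident firm (outward FDI) 1560.2; capital account: sale of embassy land to a foreign government 137.8.)

-9023.3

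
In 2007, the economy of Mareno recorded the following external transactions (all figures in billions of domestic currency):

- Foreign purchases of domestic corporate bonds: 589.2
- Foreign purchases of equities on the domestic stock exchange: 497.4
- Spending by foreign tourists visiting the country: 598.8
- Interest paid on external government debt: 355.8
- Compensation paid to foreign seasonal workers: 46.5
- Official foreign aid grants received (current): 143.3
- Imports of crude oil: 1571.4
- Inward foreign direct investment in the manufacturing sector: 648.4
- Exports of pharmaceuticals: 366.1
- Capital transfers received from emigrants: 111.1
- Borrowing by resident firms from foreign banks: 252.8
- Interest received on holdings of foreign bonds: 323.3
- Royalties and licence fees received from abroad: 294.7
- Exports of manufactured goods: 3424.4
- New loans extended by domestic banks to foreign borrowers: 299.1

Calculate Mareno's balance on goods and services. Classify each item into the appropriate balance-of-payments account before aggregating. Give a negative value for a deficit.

3112.6

Goods: -1571.4 + 3424.4 + 366.1 = 2219.1
Services: 294.7 + 598.8 = 893.5
Trade balance = 2219.1 + 893.5 = 3112.6
(Excluded from the trade balance — financial account: foreign purchases of domestic corporate bonds 589.2, foreign purchases of equities on the domestic stock exchange 497.4, inward foreign direct investment in the manufacturing sector 648.4, borrowing by resident firms from foreign banks 252.8, new loans extended by domestic banks to foreign borrowers 299.1; primary income: interest paid on external government debt 355.8, compensation paid to foreign seasonal workers 46.5, interest received on holdings of foreign bonds 323.3; secondary income: official foreign aid grants received (current) 143.3; capital account: capital transfers received from emigrants 111.1.)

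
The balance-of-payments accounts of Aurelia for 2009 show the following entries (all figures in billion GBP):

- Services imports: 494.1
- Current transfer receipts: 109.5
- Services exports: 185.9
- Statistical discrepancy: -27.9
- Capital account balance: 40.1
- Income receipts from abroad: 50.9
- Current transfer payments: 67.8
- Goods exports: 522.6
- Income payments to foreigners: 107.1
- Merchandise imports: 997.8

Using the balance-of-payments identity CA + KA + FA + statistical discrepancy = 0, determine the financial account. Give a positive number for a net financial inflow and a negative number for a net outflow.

Goods balance = 522.6 - 997.8 = -475.2
Services balance = 185.9 - 494.1 = -308.2
Trade balance (goods + services) = -475.2 + (-308.2) = -783.4
Net primary income = 50.9 - 107.1 = -56.2
Net secondary income = 109.5 - 67.8 = 41.7
Current account = -783.4 + (-56.2) + 41.7 = -797.9
Financial account = -(-797.9 + 40.1 + (-27.9)) = 785.7

785.7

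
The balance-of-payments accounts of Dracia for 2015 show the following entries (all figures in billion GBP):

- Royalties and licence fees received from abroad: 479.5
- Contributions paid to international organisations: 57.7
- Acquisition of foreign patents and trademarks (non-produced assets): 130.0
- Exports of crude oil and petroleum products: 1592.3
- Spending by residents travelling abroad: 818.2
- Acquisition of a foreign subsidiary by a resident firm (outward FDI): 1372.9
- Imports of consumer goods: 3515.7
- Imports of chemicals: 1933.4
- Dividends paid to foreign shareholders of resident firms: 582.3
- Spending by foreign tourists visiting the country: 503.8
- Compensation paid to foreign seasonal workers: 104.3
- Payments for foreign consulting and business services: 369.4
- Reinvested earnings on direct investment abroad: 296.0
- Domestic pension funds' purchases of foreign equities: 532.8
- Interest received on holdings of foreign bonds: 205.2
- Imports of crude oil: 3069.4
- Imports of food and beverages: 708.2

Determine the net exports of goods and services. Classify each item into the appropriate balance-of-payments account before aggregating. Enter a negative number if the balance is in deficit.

Goods: -1933.4 - 708.2 - 3069.4 + 1592.3 - 3515.7 = -7634.4
Services: -369.4 - 818.2 + 503.8 + 479.5 = -204.3
Trade balance = -7634.4 + (-204.3) = -7838.7
(Excluded from the trade balance — secondary income: contributions paid to international organisations 57.7; capital account: acquisition of foreign patents and trademarks (non-produced assets) 130.0; financial account: acquisition of a foreign subsidiary by a resident firm (outward FDI) 1372.9, domestic pension funds' purchases of foreign equities 532.8; primary income: dividends paid to foreign shareholders of resident firms 582.3, compensation paid to foreign seasonal workers 104.3, reinvested earnings on direct investment abroad 296.0, interest received on holdings of foreign bonds 205.2.)

-7838.7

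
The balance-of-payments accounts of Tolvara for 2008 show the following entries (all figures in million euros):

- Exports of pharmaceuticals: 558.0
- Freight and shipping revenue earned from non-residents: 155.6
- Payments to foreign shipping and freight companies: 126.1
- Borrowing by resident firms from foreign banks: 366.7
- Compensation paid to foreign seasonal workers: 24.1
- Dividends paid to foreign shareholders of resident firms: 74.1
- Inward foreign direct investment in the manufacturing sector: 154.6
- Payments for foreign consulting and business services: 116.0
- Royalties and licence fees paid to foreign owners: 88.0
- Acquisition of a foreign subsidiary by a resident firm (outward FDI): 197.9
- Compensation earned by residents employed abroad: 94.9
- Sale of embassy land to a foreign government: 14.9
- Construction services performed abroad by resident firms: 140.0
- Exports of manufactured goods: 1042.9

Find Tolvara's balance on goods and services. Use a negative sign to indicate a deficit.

1566.4

Goods: 1042.9 + 558.0 = 1600.9
Services: 155.6 - 116.0 - 126.1 + 140.0 - 88.0 = -34.5
Trade balance = 1600.9 + (-34.5) = 1566.4
(Excluded from the trade balance — financial account: borrowing by resident firms from foreign banks 366.7, inward foreign direct investment in the manufacturing sector 154.6, acquisition of a foreign subsidiary by a resident firm (outward FDI) 197.9; primary income: compensation paid to foreign seasonal workers 24.1, dividends paid to foreign shareholders of resident firms 74.1, compensation earned by residents employed abroad 94.9; capital account: sale of embassy land to a foreign government 14.9.)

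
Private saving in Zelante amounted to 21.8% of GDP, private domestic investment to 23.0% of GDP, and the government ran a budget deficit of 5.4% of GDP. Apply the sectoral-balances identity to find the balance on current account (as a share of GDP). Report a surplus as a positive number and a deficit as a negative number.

By the sectoral-balances identity, CA = (S_private - I) + (T - G).
Private balance = 21.8 - 23.0 = -1.2
Government balance (T - G) = -5.4
CA = -1.2 + (-5.4) = -6.6

-6.6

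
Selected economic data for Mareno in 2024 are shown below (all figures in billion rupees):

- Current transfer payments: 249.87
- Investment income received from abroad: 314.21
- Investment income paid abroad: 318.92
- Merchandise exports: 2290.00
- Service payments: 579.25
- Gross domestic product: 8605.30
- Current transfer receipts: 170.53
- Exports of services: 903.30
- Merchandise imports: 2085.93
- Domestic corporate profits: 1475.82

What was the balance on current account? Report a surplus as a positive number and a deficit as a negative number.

444.07

Goods balance = 2290.00 - 2085.93 = 204.07
Services balance = 903.30 - 579.25 = 324.05
Trade balance (goods + services) = 204.07 + 324.05 = 528.12
Net primary income = 314.21 - 318.92 = -4.71
Net secondary income = 170.53 - 249.87 = -79.34
Current account = 528.12 + (-4.71) + (-79.34) = 444.07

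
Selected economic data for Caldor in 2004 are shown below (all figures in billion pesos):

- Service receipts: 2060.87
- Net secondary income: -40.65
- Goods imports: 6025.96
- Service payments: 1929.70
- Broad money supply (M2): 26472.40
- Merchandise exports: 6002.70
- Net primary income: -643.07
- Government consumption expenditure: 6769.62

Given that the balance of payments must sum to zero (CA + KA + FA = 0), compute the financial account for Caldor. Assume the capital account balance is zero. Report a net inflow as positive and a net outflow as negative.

575.81

Goods balance = 6002.70 - 6025.96 = -23.26
Services balance = 2060.87 - 1929.70 = 131.17
Trade balance (goods + services) = -23.26 + 131.17 = 107.91
Net primary income = -643.07
Net secondary income = -40.65
Current account = 107.91 + (-643.07) + (-40.65) = -575.81
Financial account = -(-575.81) = 575.81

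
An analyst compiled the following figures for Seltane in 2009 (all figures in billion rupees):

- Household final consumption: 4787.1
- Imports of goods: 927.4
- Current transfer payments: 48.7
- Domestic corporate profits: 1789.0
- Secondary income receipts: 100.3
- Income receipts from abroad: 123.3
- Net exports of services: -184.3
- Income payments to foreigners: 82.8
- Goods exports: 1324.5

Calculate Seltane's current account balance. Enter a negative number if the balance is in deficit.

304.9

Goods balance = 1324.5 - 927.4 = 397.1
Services balance = -184.3
Trade balance (goods + services) = 397.1 + (-184.3) = 212.8
Net primary income = 123.3 - 82.8 = 40.5
Net secondary income = 100.3 - 48.7 = 51.6
Current account = 212.8 + 40.5 + 51.6 = 304.9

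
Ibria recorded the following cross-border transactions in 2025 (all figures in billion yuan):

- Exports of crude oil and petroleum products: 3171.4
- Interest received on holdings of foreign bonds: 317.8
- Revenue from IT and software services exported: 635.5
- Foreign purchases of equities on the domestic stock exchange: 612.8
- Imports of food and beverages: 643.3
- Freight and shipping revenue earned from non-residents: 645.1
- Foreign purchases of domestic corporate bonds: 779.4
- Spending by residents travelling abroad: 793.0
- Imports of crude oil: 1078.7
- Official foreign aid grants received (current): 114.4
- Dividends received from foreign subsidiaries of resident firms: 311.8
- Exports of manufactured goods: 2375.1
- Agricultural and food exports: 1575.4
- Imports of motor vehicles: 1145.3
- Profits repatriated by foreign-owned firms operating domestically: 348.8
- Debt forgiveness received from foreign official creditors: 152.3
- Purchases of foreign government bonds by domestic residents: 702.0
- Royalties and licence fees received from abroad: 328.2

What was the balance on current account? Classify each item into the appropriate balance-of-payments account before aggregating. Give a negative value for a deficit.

5465.6

Goods: 1575.4 + 2375.1 + 3171.4 - 643.3 - 1145.3 - 1078.7 = 4254.6
Services: 635.5 + 645.1 - 793.0 + 328.2 = 815.8
Primary income: -348.8 + 317.8 + 311.8 = 280.8
Secondary income: 114.4
Current account = 4254.6 + 815.8 + 280.8 + 114.4 = 5465.6
(Excluded from the current account — financial account: foreign purchases of equities on the domestic stock exchange 612.8, foreign purchases of domestic corporate bonds 779.4, purchases of foreign government bonds by domestic residents 702.0; capital account: debt forgiveness received from foreign official creditors 152.3.)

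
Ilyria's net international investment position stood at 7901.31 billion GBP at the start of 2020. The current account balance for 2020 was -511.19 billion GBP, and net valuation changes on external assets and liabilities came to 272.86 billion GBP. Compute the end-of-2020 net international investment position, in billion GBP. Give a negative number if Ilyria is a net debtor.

7662.98

Change in NIIP = current account + net valuation change = -511.19 + 272.86 = -238.33
End-of-year NIIP = 7901.31 + (-238.33) = 7662.98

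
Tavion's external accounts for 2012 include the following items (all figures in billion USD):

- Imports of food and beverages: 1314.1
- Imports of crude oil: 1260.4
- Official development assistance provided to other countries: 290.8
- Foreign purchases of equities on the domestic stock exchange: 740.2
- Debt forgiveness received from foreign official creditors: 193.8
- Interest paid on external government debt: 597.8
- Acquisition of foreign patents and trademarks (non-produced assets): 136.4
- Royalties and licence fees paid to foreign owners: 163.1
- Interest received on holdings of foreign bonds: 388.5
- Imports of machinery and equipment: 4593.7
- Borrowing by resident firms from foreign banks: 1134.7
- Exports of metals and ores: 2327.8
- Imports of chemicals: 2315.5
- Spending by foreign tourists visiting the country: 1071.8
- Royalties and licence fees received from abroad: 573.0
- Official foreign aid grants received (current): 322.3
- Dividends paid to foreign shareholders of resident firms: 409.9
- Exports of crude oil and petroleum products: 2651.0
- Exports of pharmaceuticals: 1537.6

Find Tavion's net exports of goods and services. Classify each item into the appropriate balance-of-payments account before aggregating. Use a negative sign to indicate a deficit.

Goods: -1314.1 - 1260.4 + 2651.0 - 4593.7 + 2327.8 - 2315.5 + 1537.6 = -2967.3
Services: -163.1 + 573.0 + 1071.8 = 1481.7
Trade balance = -2967.3 + 1481.7 = -1485.6
(Excluded from the trade balance — secondary income: official development assistance provided to other countries 290.8, official foreign aid grants received (current) 322.3; financial account: foreign purchases of equities on the domestic stock exchange 740.2, borrowing by resident firms from foreign banks 1134.7; capital account: debt forgiveness received from foreign official creditors 193.8, acquisition of foreign patents and trademarks (non-produced assets) 136.4; primary income: interest paid on external government debt 597.8, interest received on holdings of foreign bonds 388.5, dividends paid to foreign shareholders of resident firms 409.9.)

-1485.6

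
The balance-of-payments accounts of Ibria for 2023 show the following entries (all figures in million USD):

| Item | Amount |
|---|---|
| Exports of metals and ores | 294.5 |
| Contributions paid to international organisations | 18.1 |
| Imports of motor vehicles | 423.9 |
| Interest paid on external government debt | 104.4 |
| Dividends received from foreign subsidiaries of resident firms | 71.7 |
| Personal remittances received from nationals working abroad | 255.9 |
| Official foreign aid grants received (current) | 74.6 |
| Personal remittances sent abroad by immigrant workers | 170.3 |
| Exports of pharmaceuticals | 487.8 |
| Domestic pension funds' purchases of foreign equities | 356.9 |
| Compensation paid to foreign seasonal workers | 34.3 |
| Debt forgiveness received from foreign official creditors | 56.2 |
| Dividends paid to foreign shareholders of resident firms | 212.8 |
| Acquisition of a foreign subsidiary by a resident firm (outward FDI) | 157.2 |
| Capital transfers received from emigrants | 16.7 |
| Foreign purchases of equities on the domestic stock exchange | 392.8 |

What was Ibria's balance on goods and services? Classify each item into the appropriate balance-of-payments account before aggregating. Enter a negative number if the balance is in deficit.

358.4

Goods: -423.9 + 487.8 + 294.5 = 358.4
Trade balance = 358.4 + 0.0 = 358.4
(Excluded from the trade balance — secondary income: contributions paid to international organisations 18.1, personal remittances received from nationals working abroad 255.9, official foreign aid grants received (current) 74.6, personal remittances sent abroad by immigrant workers 170.3; primary income: interest paid on external government debt 104.4, dividends received from foreign subsidiaries of resident firms 71.7, compensation paid to foreign seasonal workers 34.3, dividends paid to foreign shareholders of resident firms 212.8; financial account: domestic pension funds' purchases of foreign equities 356.9, acquisition of a foreign subsidiary by a resident firm (outward FDI) 157.2, foreign purchases of equities on the domestic stock exchange 392.8; capital account: debt forgiveness received from foreign official creditors 56.2, capital transfers received from emigrants 16.7.)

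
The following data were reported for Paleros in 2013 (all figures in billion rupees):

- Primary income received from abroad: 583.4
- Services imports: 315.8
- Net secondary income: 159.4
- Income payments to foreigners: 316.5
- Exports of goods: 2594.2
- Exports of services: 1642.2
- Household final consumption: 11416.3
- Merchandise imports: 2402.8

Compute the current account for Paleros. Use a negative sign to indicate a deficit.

Goods balance = 2594.2 - 2402.8 = 191.4
Services balance = 1642.2 - 315.8 = 1326.4
Trade balance (goods + services) = 191.4 + 1326.4 = 1517.8
Net primary income = 583.4 - 316.5 = 266.9
Net secondary income = 159.4
Current account = 1517.8 + 266.9 + 159.4 = 1944.1

1944.1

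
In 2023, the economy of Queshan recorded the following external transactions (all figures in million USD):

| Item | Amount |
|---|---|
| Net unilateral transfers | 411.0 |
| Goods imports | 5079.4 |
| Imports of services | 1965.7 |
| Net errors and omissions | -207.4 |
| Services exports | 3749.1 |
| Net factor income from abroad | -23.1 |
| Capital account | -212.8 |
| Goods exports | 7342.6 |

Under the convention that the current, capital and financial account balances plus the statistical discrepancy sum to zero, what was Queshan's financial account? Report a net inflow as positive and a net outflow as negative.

-4014.3

Goods balance = 7342.6 - 5079.4 = 2263.2
Services balance = 3749.1 - 1965.7 = 1783.4
Trade balance (goods + services) = 2263.2 + 1783.4 = 4046.6
Net primary income = -23.1
Net secondary income = 411.0
Current account = 4046.6 + (-23.1) + 411.0 = 4434.5
Financial account = -(4434.5 + (-212.8) + (-207.4)) = -4014.3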